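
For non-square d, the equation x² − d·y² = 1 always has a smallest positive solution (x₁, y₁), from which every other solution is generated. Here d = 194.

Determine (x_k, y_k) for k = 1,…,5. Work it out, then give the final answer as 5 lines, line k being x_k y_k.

[13; 1,12,1,26] for √194; ℓ=4 ⇒ convergent index 3
i=0: a=13 ⇒ p=13, q=1
i=1: a=1 ⇒ p=14, q=1
i=2: a=12 ⇒ p=181, q=13
i=3: a=1 ⇒ p=195, q=14
→ (195, 14).  Check: 195²=38025, 194·14²=38024, difference 1.
(x_2, y_2) = (195·195 + 194·14·14, 195·14 + 14·195) = (76049, 5460)
(x_3, y_3) = (195·76049 + 194·14·5460, 195·5460 + 14·76049) = (29658915, 2129386)
(x_4, y_4) = (195·29658915 + 194·14·2129386, 195·2129386 + 14·29658915) = (11566900801, 830455080)
(x_5, y_5) = (195·11566900801 + 194·14·830455080, 195·830455080 + 14·11566900801) = (4511061653475, 323875351814)

195 14
76049 5460
29658915 2129386
11566900801 830455080
4511061653475 323875351814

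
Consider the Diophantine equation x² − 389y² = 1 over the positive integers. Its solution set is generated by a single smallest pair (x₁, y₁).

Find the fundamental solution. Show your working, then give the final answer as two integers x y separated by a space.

√389 = [19; 1,2,1,1,1,1,2,1,38, …], period ℓ=9 (odd) → k=17
i=0: a=19 ⇒ p=19, q=1
…
i=2: a=2 ⇒ p=59, q=3
…
i=7: a=2 ⇒ p=927, q=47
…
i=9: a=38 ⇒ p=49643, q=2517
i=10: a=1 ⇒ p=50925, q=2582
i=11: a=2 ⇒ p=151493, q=7681
…
i=15: a=1 ⇒ p=910240, q=46151
i=16: a=2 ⇒ p=2376809, q=120509
i=17: a=1 ⇒ p=3287049, q=166660
→ (3287049, 166660).  Check: 3287049²=10804691128401, 389·166660²=10804691128400, difference 1.

3287049 166660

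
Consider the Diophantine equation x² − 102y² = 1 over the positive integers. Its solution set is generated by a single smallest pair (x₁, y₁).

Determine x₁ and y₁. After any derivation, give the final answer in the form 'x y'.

d=102: √d = [10; 10,20] (ℓ=2, even), read p_1/q_1
step 0: (10, 1)  from 10·(1,0) + (0,1)
step 1: (101, 10)  from 10·(10,1) + (1,0)
→ (101, 10).  Check: 101²=10201, 102·10²=10200, difference 1.

101 10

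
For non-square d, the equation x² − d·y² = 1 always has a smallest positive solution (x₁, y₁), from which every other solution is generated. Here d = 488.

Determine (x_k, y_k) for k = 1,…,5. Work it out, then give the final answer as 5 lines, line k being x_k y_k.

243 11
118097 5346
57394899 2598145
27893802817 1262693124
13556330774163 613666260119

√488 = [22; 11,44, …], period ℓ=2 (even) → k=1
step 0: (22, 1)  from 22·(1,0) + (0,1)
step 1: (243, 11)  from 11·(22,1) + (1,0)
fundamental: x₁=243, y₁=11  (since 59049 − 488·121 = 1)
(243+11√488)^2 = 118097 + 5346√488
(243+11√488)^3 = 57394899 + 2598145√488
(243+11√488)^4 = 27893802817 + 1262693124√488
(243+11√488)^5 = 13556330774163 + 613666260119√488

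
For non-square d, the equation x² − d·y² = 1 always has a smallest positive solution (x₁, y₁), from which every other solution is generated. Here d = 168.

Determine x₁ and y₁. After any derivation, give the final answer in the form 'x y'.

[12; 1,24] for √168; ℓ=2 ⇒ convergent index 1
step 0: (12, 1)  from 12·(1,0) + (0,1)
step 1: (13, 1)  from 1·(12,1) + (1,0)
→ (13, 1).  Check: 13²=169, 168·1²=168, difference 1.

13 1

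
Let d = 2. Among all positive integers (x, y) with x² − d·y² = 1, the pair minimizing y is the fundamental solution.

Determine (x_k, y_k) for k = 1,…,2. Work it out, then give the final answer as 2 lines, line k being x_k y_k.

[1; 2] for √2; ℓ=1 ⇒ convergent index 1
step 0: (1, 1)  from 1·(1,0) + (0,1)
step 1: (3, 2)  from 2·(1,1) + (1,0)
fundamental: x₁=3, y₁=2  (since 9 − 2·4 = 1)
k=2:  x_2 = 3·3+2·2·2 = 17,  y_2 = 3·2+2·3 = 12

3 2
17 12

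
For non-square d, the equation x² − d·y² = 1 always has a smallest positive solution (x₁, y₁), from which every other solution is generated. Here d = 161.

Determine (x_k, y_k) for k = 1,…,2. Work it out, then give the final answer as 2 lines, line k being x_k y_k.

11775 928
277301249 21854400

d=161: √d = [12; 1,2,4,1,2,1,4,2,1,24] (ℓ=10, even), read p_9/q_9
step 0: (12, 1)  from 12·(1,0) + (0,1)
…
step 2: (38, 3)  from 2·(13,1) + (12,1)
…
step 5: (571, 45)  from 2·(203,16) + (165,13)
…
step 7: (3667, 289)  from 4·(774,61) + (571,45)
step 8: (8108, 639)  from 2·(3667,289) + (774,61)
step 9: (11775, 928)  from 1·(8108,639) + (3667,289)
(x₁, y₁) = (11775, 928);  11775² − 161·928² = 1 ✓
(x_2, y_2) = (11775·11775 + 161·928·928, 11775·928 + 928·11775) = (277301249, 21854400)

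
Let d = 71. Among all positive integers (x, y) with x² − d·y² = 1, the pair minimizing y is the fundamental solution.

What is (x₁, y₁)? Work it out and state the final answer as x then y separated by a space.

3480 413

[8; 2,2,1,7,1,2,2,16] for √71; ℓ=8 ⇒ convergent index 7
k=0  a_k=8  p_k/q_k = 8/1
k=1  a_k=2  p_k/q_k = 17/2
k=2  a_k=2  p_k/q_k = 42/5
k=3  a_k=1  p_k/q_k = 59/7
…
k=5  a_k=1  p_k/q_k = 514/61
k=6  a_k=2  p_k/q_k = 1483/176
k=7  a_k=2  p_k/q_k = 3480/413
fundamental: x₁=3480, y₁=413  (since 12110400 − 71·170569 = 1)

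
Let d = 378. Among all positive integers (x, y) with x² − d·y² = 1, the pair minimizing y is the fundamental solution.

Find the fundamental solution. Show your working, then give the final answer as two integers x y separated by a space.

√378 → a₀=19, period (2,3,1,4,1,3,2,38); ℓ=8 even so k=7
i=0: a=19 ⇒ p=19, q=1
…
i=3: a=1 ⇒ p=175, q=9
i=4: a=4 ⇒ p=836, q=43
i=5: a=1 ⇒ p=1011, q=52
i=6: a=3 ⇒ p=3869, q=199
i=7: a=2 ⇒ p=8749, q=450
(x₁, y₁) = (8749, 450);  8749² − 378·450² = 1 ✓

8749 450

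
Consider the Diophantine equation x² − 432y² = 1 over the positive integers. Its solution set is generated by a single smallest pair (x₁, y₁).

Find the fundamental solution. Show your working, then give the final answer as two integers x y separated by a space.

1351 65

√432 = [20; 1,3,1,1,1,3,1,40, …], period ℓ=8 (even) → k=7
a_0=20:  p_0=20·1+0=20,  q_0=20·0+1=1
a_1=1:  p_1=1·20+1=21,  q_1=1·1+0=1
a_2=3:  p_2=3·21+20=83,  q_2=3·1+1=4
a_3=1:  p_3=1·83+21=104,  q_3=1·4+1=5
a_4=1:  p_4=1·104+83=187,  q_4=1·5+4=9
a_5=1:  p_5=1·187+104=291,  q_5=1·9+5=14
a_6=3:  p_6=3·291+187=1060,  q_6=3·14+9=51
a_7=1:  p_7=1·1060+291=1351,  q_7=1·51+14=65
(x₁, y₁) = (1351, 65);  1351² − 432·65² = 1 ✓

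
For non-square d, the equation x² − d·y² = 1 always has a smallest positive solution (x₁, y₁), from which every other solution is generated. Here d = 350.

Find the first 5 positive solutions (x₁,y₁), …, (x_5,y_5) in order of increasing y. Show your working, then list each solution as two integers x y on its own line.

√350 → a₀=18, period (1,2,2,2,1,36); ℓ=6 even so k=5
i=0: a=18 ⇒ p=18, q=1
…
i=2: a=2 ⇒ p=56, q=3
…
i=4: a=2 ⇒ p=318, q=17
i=5: a=1 ⇒ p=449, q=24
(x₁, y₁) = (449, 24);  449² − 350·24² = 1 ✓
n=2: (449,24)∘(449,24) = (449·449+350·24·24, 449·24+24·449) = (403201,21552)
n=3: (403201,21552)∘(449,24) = (449·403201+350·24·21552, 449·21552+24·403201) = (362074049,19353672)
n=4: (362074049,19353672)∘(449,24) = (449·362074049+350·24·19353672, 449·19353672+24·362074049) = (325142092801,17379575904)
n=5: (325142092801,17379575904)∘(449,24) = (449·325142092801+350·24·17379575904, 449·17379575904+24·325142092801) = (291977237261249,15606839808120)

449 24
403201 21552
362074049 19353672
325142092801 17379575904
291977237261249 15606839808120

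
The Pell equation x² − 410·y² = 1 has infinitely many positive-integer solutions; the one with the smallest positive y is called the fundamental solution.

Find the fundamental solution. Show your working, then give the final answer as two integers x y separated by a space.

√410 → a₀=20, period (4,40); ℓ=2 even so k=1
k=0  a_k=20  p_k/q_k = 20/1
k=1  a_k=4  p_k/q_k = 81/4
→ (81, 4).  Check: 81²=6561, 410·4²=6560, difference 1.

81 4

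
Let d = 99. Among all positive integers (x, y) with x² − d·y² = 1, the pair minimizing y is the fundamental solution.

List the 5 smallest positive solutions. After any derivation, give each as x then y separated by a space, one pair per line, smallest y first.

√99 → a₀=9, period (1,18); ℓ=2 even so k=1
step 0: (9, 1)  from 9·(1,0) + (0,1)
step 1: (10, 1)  from 1·(9,1) + (1,0)
fundamental: x₁=10, y₁=1  (since 100 − 99·1 = 1)
(10+1√99)^2 = 199 + 20√99
(10+1√99)^3 = 3970 + 399√99
(10+1√99)^4 = 79201 + 7960√99
(10+1√99)^5 = 1580050 + 158801√99

10 1
199 20
3970 399
79201 7960
1580050 158801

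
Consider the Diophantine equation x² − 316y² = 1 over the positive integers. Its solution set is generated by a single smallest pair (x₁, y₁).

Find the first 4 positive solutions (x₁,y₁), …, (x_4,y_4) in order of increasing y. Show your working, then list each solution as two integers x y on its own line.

12799 720
327628801 18430560
8386642035199 471785474160
214681262489395201 12076764549117120

[17; 1,3,2,8,2,3,1,34] for √316; ℓ=8 ⇒ convergent index 7
step 0: (17, 1)  from 17·(1,0) + (0,1)
…
step 2: (71, 4)  from 3·(18,1) + (17,1)
…
step 6: (9937, 559)  from 3·(2862,161) + (1351,76)
step 7: (12799, 720)  from 1·(9937,559) + (2862,161)
fundamental: x₁=12799, y₁=720  (since 163814401 − 316·518400 = 1)
n=2: (12799,720)∘(12799,720) = (12799·12799+316·720·720, 12799·720+720·12799) = (327628801,18430560)
n=3: (327628801,18430560)∘(12799,720) = (12799·327628801+316·720·18430560, 12799·18430560+720·327628801) = (8386642035199,471785474160)
n=4: (8386642035199,471785474160)∘(12799,720) = (12799·8386642035199+316·720·471785474160, 12799·471785474160+720·8386642035199) = (214681262489395201,12076764549117120)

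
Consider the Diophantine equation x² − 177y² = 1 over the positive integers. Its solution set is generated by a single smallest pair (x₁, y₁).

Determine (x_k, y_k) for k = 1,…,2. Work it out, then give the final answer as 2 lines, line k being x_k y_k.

√177 → a₀=13, period (3,3,2,8,2,3,3,26); ℓ=8 even so k=7
step 0: (13, 1)  from 13·(1,0) + (0,1)
step 1: (40, 3)  from 3·(13,1) + (1,0)
step 2: (133, 10)  from 3·(40,3) + (13,1)
…
step 4: (2581, 194)  from 8·(306,23) + (133,10)
step 5: (5468, 411)  from 2·(2581,194) + (306,23)
step 6: (18985, 1427)  from 3·(5468,411) + (2581,194)
step 7: (62423, 4692)  from 3·(18985,1427) + (5468,411)
(x₁, y₁) = (62423, 4692);  62423² − 177·4692² = 1 ✓
k=2:  x_2 = 62423·62423+177·4692·4692 = 7793261857,  y_2 = 62423·4692+4692·62423 = 585777432

62423 4692
7793261857 585777432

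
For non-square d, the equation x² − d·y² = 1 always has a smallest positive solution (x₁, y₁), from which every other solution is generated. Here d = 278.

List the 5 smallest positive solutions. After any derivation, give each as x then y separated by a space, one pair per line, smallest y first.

2501 150
12510001 750300
62575022501 3753000450
313000250040001 18772507500600
1565627188125062501 93900078765000750

√278 = [16; 1,2,16,2,1,32, …], period ℓ=6 (even) → k=5
k=0  a_k=16  p_k/q_k = 16/1
…
k=4  a_k=2  p_k/q_k = 1684/101
k=5  a_k=1  p_k/q_k = 2501/150
(x₁, y₁) = (2501, 150);  2501² − 278·150² = 1 ✓
(x_2, y_2) = (2501·2501 + 278·150·150, 2501·150 + 150·2501) = (12510001, 750300)
(x_3, y_3) = (2501·12510001 + 278·150·750300, 2501·750300 + 150·12510001) = (62575022501, 3753000450)
(x_4, y_4) = (2501·62575022501 + 278·150·3753000450, 2501·3753000450 + 150·62575022501) = (313000250040001, 18772507500600)
(x_5, y_5) = (2501·313000250040001 + 278·150·18772507500600, 2501·18772507500600 + 150·313000250040001) = (1565627188125062501, 93900078765000750)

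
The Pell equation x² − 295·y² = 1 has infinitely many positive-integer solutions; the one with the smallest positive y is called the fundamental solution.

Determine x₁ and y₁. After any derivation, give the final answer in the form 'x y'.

2024999 117900

√295 → a₀=17, period (5,1,2,3,2,6,2,3,2,1,5,34); ℓ=12 even so k=11
i=0: a=17 ⇒ p=17, q=1
…
i=2: a=1 ⇒ p=103, q=6
i=3: a=2 ⇒ p=292, q=17
i=4: a=3 ⇒ p=979, q=57
i=5: a=2 ⇒ p=2250, q=131
i=6: a=6 ⇒ p=14479, q=843
…
i=8: a=3 ⇒ p=108103, q=6294
i=9: a=2 ⇒ p=247414, q=14405
i=10: a=1 ⇒ p=355517, q=20699
i=11: a=5 ⇒ p=2024999, q=117900
fundamental: x₁=2024999, y₁=117900  (since 4100620950001 − 295·13900410000 = 1)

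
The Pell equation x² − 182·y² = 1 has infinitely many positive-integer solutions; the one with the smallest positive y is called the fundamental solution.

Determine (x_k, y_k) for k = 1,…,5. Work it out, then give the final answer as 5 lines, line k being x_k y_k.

27 2
1457 108
78651 5830
4245697 314712
229188987 16988618

√182 → a₀=13, period (2,26); ℓ=2 even so k=1
a_0=13:  p_0=13·1+0=13,  q_0=13·0+1=1
a_1=2:  p_1=2·13+1=27,  q_1=2·1+0=2
→ (27, 2).  Check: 27²=729, 182·2²=728, difference 1.
n=2: (27,2)∘(27,2) = (27·27+182·2·2, 27·2+2·27) = (1457,108)
n=3: (1457,108)∘(27,2) = (27·1457+182·2·108, 27·108+2·1457) = (78651,5830)
n=4: (78651,5830)∘(27,2) = (27·78651+182·2·5830, 27·5830+2·78651) = (4245697,314712)
n=5: (4245697,314712)∘(27,2) = (27·4245697+182·2·314712, 27·314712+2·4245697) = (229188987,16988618)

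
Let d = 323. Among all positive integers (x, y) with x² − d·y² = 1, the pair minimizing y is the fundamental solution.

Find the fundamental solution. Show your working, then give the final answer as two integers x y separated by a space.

√323 → a₀=17, period (1,34); ℓ=2 even so k=1
k=0  a_k=17  p_k/q_k = 17/1
k=1  a_k=1  p_k/q_k = 18/1
fundamental: x₁=18, y₁=1  (since 324 − 323·1 = 1)

18 1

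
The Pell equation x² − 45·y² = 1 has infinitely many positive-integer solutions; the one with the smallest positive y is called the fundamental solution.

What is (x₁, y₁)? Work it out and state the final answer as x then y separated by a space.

161 24

d=45: √d = [6; 1,2,2,2,1,12] (ℓ=6, even), read p_5/q_5
a_0=6:  p_0=6·1+0=6,  q_0=6·0+1=1
…
a_4=2:  p_4=2·47+20=114,  q_4=2·7+3=17
a_5=1:  p_5=1·114+47=161,  q_5=1·17+7=24
fundamental: x₁=161, y₁=24  (since 25921 − 45·576 = 1)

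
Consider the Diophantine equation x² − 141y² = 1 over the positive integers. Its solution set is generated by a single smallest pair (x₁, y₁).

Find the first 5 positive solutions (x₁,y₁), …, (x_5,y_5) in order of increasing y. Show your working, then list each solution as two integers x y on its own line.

√141 → a₀=11, period (1,6,1,22); ℓ=4 even so k=3
step 0: (11, 1)  from 11·(1,0) + (0,1)
step 1: (12, 1)  from 1·(11,1) + (1,0)
step 2: (83, 7)  from 6·(12,1) + (11,1)
step 3: (95, 8)  from 1·(83,7) + (12,1)
fundamental: x₁=95, y₁=8  (since 9025 − 141·64 = 1)
(95+8√141)^2 = 18049 + 1520√141
(95+8√141)^3 = 3429215 + 288792√141
(95+8√141)^4 = 651532801 + 54868960√141
(95+8√141)^5 = 123787802975 + 10424813608√141

95 8
18049 1520
3429215 288792
651532801 54868960
123787802975 10424813608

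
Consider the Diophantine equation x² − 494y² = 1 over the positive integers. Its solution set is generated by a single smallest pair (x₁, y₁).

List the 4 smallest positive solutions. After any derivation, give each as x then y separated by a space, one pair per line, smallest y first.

73035 3286
10668222449 479986020
1558307253052395 70111557938114
227621940442695115201 10241195267540325960

√494 = [22; 4,2,2,1,2,1,2,2,4,44, …], period ℓ=10 (even) → k=9
step 0: (22, 1)  from 22·(1,0) + (0,1)
step 1: (89, 4)  from 4·(22,1) + (1,0)
step 2: (200, 9)  from 2·(89,4) + (22,1)
step 3: (489, 22)  from 2·(200,9) + (89,4)
step 4: (689, 31)  from 1·(489,22) + (200,9)
…
step 6: (2556, 115)  from 1·(1867,84) + (689,31)
…
step 8: (16514, 743)  from 2·(6979,314) + (2556,115)
step 9: (73035, 3286)  from 4·(16514,743) + (6979,314)
→ (73035, 3286).  Check: 73035²=5334111225, 494·3286²=5334111224, difference 1.
n=2: (73035,3286)∘(73035,3286) = (73035·73035+494·3286·3286, 73035·3286+3286·73035) = (10668222449,479986020)
n=3: (10668222449,479986020)∘(73035,3286) = (73035·10668222449+494·3286·479986020, 73035·479986020+3286·10668222449) = (1558307253052395,70111557938114)
n=4: (1558307253052395,70111557938114)∘(73035,3286) = (73035·1558307253052395+494·3286·70111557938114, 73035·70111557938114+3286·1558307253052395) = (227621940442695115201,10241195267540325960)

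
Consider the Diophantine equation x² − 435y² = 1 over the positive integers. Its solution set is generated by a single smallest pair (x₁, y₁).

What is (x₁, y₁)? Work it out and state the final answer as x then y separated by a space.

146 7

√435 → a₀=20, period (1,5,1,40); ℓ=4 even so k=3
step 0: (20, 1)  from 20·(1,0) + (0,1)
…
step 2: (125, 6)  from 5·(21,1) + (20,1)
step 3: (146, 7)  from 1·(125,6) + (21,1)
→ (146, 7).  Check: 146²=21316, 435·7²=21315, difference 1.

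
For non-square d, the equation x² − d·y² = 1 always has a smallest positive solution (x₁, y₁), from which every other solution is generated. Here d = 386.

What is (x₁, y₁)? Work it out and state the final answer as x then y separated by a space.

d=386: √d = [19; 1,1,1,4,1,18,1,4,1,1,1,38] (ℓ=12, even), read p_11/q_11
i=0: a=19 ⇒ p=19, q=1
i=1: a=1 ⇒ p=20, q=1
i=2: a=1 ⇒ p=39, q=2
i=3: a=1 ⇒ p=59, q=3
i=4: a=4 ⇒ p=275, q=14
i=5: a=1 ⇒ p=334, q=17
i=6: a=18 ⇒ p=6287, q=320
…
i=8: a=4 ⇒ p=32771, q=1668
i=9: a=1 ⇒ p=39392, q=2005
i=10: a=1 ⇒ p=72163, q=3673
i=11: a=1 ⇒ p=111555, q=5678
→ (111555, 5678).  Check: 111555²=12444518025, 386·5678²=12444518024, difference 1.

111555 5678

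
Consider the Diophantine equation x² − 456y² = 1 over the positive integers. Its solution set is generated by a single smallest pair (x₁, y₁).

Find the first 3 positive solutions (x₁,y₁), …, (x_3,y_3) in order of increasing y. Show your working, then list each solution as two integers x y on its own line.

d=456: √d = [21; 2,1,4,1,2,42] (ℓ=6, even), read p_5/q_5
k=0  a_k=21  p_k/q_k = 21/1
k=1  a_k=2  p_k/q_k = 43/2
k=2  a_k=1  p_k/q_k = 64/3
k=3  a_k=4  p_k/q_k = 299/14
k=4  a_k=1  p_k/q_k = 363/17
k=5  a_k=2  p_k/q_k = 1025/48
(x₁, y₁) = (1025, 48);  1025² − 456·48² = 1 ✓
n=2: (1025,48)∘(1025,48) = (1025·1025+456·48·48, 1025·48+48·1025) = (2101249,98400)
n=3: (2101249,98400)∘(1025,48) = (1025·2101249+456·48·98400, 1025·98400+48·2101249) = (4307559425,201719952)

1025 48
2101249 98400
4307559425 201719952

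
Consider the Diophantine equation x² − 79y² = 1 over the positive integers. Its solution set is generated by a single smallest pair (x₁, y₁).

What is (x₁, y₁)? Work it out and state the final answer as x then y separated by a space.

d=79: √d = [8; 1,7,1,16] (ℓ=4, even), read p_3/q_3
a_0=8:  p_0=8·1+0=8,  q_0=8·0+1=1
a_1=1:  p_1=1·8+1=9,  q_1=1·1+0=1
a_2=7:  p_2=7·9+8=71,  q_2=7·1+1=8
a_3=1:  p_3=1·71+9=80,  q_3=1·8+1=9
→ (80, 9).  Check: 80²=6400, 79·9²=6399, difference 1.

80 9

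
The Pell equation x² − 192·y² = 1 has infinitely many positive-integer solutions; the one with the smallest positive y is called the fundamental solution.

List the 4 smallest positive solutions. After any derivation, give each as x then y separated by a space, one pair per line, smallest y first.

√192 = [13; 1,5,1,26, …], period ℓ=4 (even) → k=3
a_0=13:  p_0=13·1+0=13,  q_0=13·0+1=1
a_1=1:  p_1=1·13+1=14,  q_1=1·1+0=1
a_2=5:  p_2=5·14+13=83,  q_2=5·1+1=6
a_3=1:  p_3=1·83+14=97,  q_3=1·6+1=7
(x₁, y₁) = (97, 7);  97² − 192·7² = 1 ✓
k=2:  x_2 = 97·97+192·7·7 = 18817,  y_2 = 97·7+7·97 = 1358
k=3:  x_3 = 97·18817+192·7·1358 = 3650401,  y_3 = 97·1358+7·18817 = 263445
k=4:  x_4 = 97·3650401+192·7·263445 = 708158977,  y_4 = 97·263445+7·3650401 = 51106972

97 7
18817 1358
3650401 263445
708158977 51106972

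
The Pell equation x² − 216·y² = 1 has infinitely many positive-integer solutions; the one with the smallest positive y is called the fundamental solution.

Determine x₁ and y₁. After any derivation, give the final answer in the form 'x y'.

√216 → a₀=14, period (1,2,3,2,1,28); ℓ=6 even so k=5
k=0  a_k=14  p_k/q_k = 14/1
k=1  a_k=1  p_k/q_k = 15/1
k=2  a_k=2  p_k/q_k = 44/3
k=3  a_k=3  p_k/q_k = 147/10
k=4  a_k=2  p_k/q_k = 338/23
k=5  a_k=1  p_k/q_k = 485/33
→ (485, 33).  Check: 485²=235225, 216·33²=235224, difference 1.

485 33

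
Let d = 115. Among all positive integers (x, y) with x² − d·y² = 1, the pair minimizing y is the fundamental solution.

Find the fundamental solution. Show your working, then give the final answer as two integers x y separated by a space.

1126 105

d=115: √d = [10; 1,2,1,1,1,1,1,2,1,20] (ℓ=10, even), read p_9/q_9
k=0  a_k=10  p_k/q_k = 10/1
…
k=2  a_k=2  p_k/q_k = 32/3
…
k=5  a_k=1  p_k/q_k = 118/11
…
k=8  a_k=2  p_k/q_k = 815/76
k=9  a_k=1  p_k/q_k = 1126/105
fundamental: x₁=1126, y₁=105  (since 1267876 − 115·11025 = 1)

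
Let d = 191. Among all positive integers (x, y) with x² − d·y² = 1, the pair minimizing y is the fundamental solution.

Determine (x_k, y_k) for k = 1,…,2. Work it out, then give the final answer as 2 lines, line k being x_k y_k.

√191 = [13; 1,4,1,1,3,…,4,1,26, …], period ℓ=16 (even) → k=15
a_0=13:  p_0=13·1+0=13,  q_0=13·0+1=1
a_1=1:  p_1=1·13+1=14,  q_1=1·1+0=1
a_2=4:  p_2=4·14+13=69,  q_2=4·1+1=5
a_3=1:  p_3=1·69+14=83,  q_3=1·5+1=6
…
a_5=3:  p_5=3·152+83=539,  q_5=3·11+6=39
a_6=2:  p_6=2·539+152=1230,  q_6=2·39+11=89
a_7=2:  p_7=2·1230+539=2999,  q_7=2·89+39=217
…
a_12=1:  p_12=1·704682+207083=911765,  q_12=1·50989+14984=65973
a_13=1:  p_13=1·911765+704682=1616447,  q_13=1·65973+50989=116962
a_14=4:  p_14=4·1616447+911765=7377553,  q_14=4·116962+65973=533821
a_15=1:  p_15=1·7377553+1616447=8994000,  q_15=1·533821+116962=650783
→ (8994000, 650783).  Check: 8994000²=80892036000000, 191·650783²=80892035999999, difference 1.
n=2: (8994000,650783)∘(8994000,650783) = (8994000·8994000+191·650783·650783, 8994000·650783+650783·8994000) = (161784071999999,11706284604000)

8994000 650783
161784071999999 11706284604000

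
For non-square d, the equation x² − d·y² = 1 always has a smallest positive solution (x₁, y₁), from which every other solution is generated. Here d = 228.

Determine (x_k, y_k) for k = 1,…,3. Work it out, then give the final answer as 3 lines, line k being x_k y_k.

[15; 10,30] for √228; ℓ=2 ⇒ convergent index 1
a_0=15:  p_0=15·1+0=15,  q_0=15·0+1=1
a_1=10:  p_1=10·15+1=151,  q_1=10·1+0=10
fundamental: x₁=151, y₁=10  (since 22801 − 228·100 = 1)
n=2: (151,10)∘(151,10) = (151·151+228·10·10, 151·10+10·151) = (45601,3020)
n=3: (45601,3020)∘(151,10) = (151·45601+228·10·3020, 151·3020+10·45601) = (13771351,912030)

151 10
45601 3020
13771351 912030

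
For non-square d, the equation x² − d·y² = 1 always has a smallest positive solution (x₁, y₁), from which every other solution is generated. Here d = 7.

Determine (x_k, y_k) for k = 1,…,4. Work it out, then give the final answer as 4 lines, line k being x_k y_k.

8 3
127 48
2024 765
32257 12192

d=7: √d = [2; 1,1,1,4] (ℓ=4, even), read p_3/q_3
a_0=2:  p_0=2·1+0=2,  q_0=2·0+1=1
…
a_2=1:  p_2=1·3+2=5,  q_2=1·1+1=2
a_3=1:  p_3=1·5+3=8,  q_3=1·2+1=3
→ (8, 3).  Check: 8²=64, 7·3²=63, difference 1.
n=2: (8,3)∘(8,3) = (8·8+7·3·3, 8·3+3·8) = (127,48)
n=3: (127,48)∘(8,3) = (8·127+7·3·48, 8·48+3·127) = (2024,765)
n=4: (2024,765)∘(8,3) = (8·2024+7·3·765, 8·765+3·2024) = (32257,12192)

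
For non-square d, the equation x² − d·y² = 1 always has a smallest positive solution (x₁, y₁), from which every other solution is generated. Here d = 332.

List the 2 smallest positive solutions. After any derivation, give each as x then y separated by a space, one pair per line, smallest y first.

13447 738
361643617 19847772

√332 = [18; 4,1,1,8,1,1,4,36, …], period ℓ=8 (even) → k=7
step 0: (18, 1)  from 18·(1,0) + (0,1)
step 1: (73, 4)  from 4·(18,1) + (1,0)
step 2: (91, 5)  from 1·(73,4) + (18,1)
step 3: (164, 9)  from 1·(91,5) + (73,4)
step 4: (1403, 77)  from 8·(164,9) + (91,5)
step 5: (1567, 86)  from 1·(1403,77) + (164,9)
step 6: (2970, 163)  from 1·(1567,86) + (1403,77)
step 7: (13447, 738)  from 4·(2970,163) + (1567,86)
(x₁, y₁) = (13447, 738);  13447² − 332·738² = 1 ✓
(13447+738√332)^2 = 361643617 + 19847772√332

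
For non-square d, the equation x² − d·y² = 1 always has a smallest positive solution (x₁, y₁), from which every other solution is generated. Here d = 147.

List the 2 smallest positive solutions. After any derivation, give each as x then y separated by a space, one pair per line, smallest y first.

√147 = [12; 8,24, …], period ℓ=2 (even) → k=1
i=0: a=12 ⇒ p=12, q=1
i=1: a=8 ⇒ p=97, q=8
→ (97, 8).  Check: 97²=9409, 147·8²=9408, difference 1.
(x_2, y_2) = (97·97 + 147·8·8, 97·8 + 8·97) = (18817, 1552)

97 8
18817 1552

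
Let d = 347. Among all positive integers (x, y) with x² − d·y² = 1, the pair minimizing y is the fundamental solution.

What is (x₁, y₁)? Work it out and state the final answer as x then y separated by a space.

√347 → a₀=18, period (1,1,1,2,4,…,1,1,36); ℓ=14 even so k=13
i=0: a=18 ⇒ p=18, q=1
…
i=2: a=1 ⇒ p=37, q=2
i=3: a=1 ⇒ p=56, q=3
…
i=9: a=4 ⇒ p=74549, q=4002
i=10: a=2 ⇒ p=164168, q=8813
…
i=12: a=1 ⇒ p=402885, q=21628
i=13: a=1 ⇒ p=641602, q=34443
(x₁, y₁) = (641602, 34443);  641602² − 347·34443² = 1 ✓

641602 34443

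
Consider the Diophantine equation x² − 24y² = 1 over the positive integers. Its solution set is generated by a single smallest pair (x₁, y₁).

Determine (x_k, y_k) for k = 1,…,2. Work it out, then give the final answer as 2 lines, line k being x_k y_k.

d=24: √d = [4; 1,8] (ℓ=2, even), read p_1/q_1
a_0=4:  p_0=4·1+0=4,  q_0=4·0+1=1
a_1=1:  p_1=1·4+1=5,  q_1=1·1+0=1
→ (5, 1).  Check: 5²=25, 24·1²=24, difference 1.
(x_2, y_2) = (5·5 + 24·1·1, 5·1 + 1·5) = (49, 10)

5 1
49 10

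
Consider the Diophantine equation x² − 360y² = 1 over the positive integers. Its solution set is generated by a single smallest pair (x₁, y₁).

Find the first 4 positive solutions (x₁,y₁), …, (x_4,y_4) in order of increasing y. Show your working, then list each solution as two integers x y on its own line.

19 1
721 38
27379 1443
1039681 54796

[18; 1,36] for √360; ℓ=2 ⇒ convergent index 1
a_0=18:  p_0=18·1+0=18,  q_0=18·0+1=1
a_1=1:  p_1=1·18+1=19,  q_1=1·1+0=1
fundamental: x₁=19, y₁=1  (since 361 − 360·1 = 1)
(19+1√360)^2 = 721 + 38√360
(19+1√360)^3 = 27379 + 1443√360
(19+1√360)^4 = 1039681 + 54796√360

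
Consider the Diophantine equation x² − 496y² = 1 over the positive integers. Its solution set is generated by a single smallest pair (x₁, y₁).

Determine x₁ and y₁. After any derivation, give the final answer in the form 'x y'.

4620799 207480

√496 → a₀=22, period (3,1,2,4,1,…,1,3,44); ℓ=16 even so k=15
k=0  a_k=22  p_k/q_k = 22/1
…
k=3  a_k=2  p_k/q_k = 245/11
…
k=5  a_k=1  p_k/q_k = 1314/59
k=6  a_k=1  p_k/q_k = 2383/107
…
k=12  a_k=4  p_k/q_k = 389209/17476
k=13  a_k=2  p_k/q_k = 863293/38763
k=14  a_k=1  p_k/q_k = 1252502/56239
k=15  a_k=3  p_k/q_k = 4620799/207480
(x₁, y₁) = (4620799, 207480);  4620799² − 496·207480² = 1 ✓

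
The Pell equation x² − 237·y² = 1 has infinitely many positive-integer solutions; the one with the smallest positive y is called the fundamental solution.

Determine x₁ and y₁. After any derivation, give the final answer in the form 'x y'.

228151 14820

√237 → a₀=15, period (2,1,1,7,10,7,1,1,2,30); ℓ=10 even so k=9
i=0: a=15 ⇒ p=15, q=1
…
i=2: a=1 ⇒ p=46, q=3
…
i=6: a=7 ⇒ p=42074, q=2733
…
i=8: a=1 ⇒ p=90075, q=5851
i=9: a=2 ⇒ p=228151, q=14820
→ (228151, 14820).  Check: 228151²=52052878801, 237·14820²=52052878800, difference 1.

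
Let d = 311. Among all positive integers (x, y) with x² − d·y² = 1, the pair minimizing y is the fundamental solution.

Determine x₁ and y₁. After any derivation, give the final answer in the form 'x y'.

√311 → a₀=17, period (1,1,1,2,1,…,1,1,34); ℓ=16 even so k=15
a_0=17:  p_0=17·1+0=17,  q_0=17·0+1=1
a_1=1:  p_1=1·17+1=18,  q_1=1·1+0=1
a_2=1:  p_2=1·18+17=35,  q_2=1·1+1=2
a_3=1:  p_3=1·35+18=53,  q_3=1·2+1=3
a_4=2:  p_4=2·53+35=141,  q_4=2·3+2=8
a_5=1:  p_5=1·141+53=194,  q_5=1·8+3=11
a_6=6:  p_6=6·194+141=1305,  q_6=6·11+8=74
…
a_8=17:  p_8=17·4109+1305=71158,  q_8=17·233+74=4035
a_9=3:  p_9=3·71158+4109=217583,  q_9=3·4035+233=12338
a_10=6:  p_10=6·217583+71158=1376656,  q_10=6·12338+4035=78063
a_11=1:  p_11=1·1376656+217583=1594239,  q_11=1·78063+12338=90401
a_12=2:  p_12=2·1594239+1376656=4565134,  q_12=2·90401+78063=258865
a_13=1:  p_13=1·4565134+1594239=6159373,  q_13=1·258865+90401=349266
a_14=1:  p_14=1·6159373+4565134=10724507,  q_14=1·349266+258865=608131
a_15=1:  p_15=1·10724507+6159373=16883880,  q_15=1·608131+349266=957397
fundamental: x₁=16883880, y₁=957397  (since 285065403854400 − 311·916609015609 = 1)

16883880 957397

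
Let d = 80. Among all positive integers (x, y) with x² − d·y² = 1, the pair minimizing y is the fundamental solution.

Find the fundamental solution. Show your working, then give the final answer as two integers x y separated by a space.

9 1

√80 → a₀=8, period (1,16); ℓ=2 even so k=1
step 0: (8, 1)  from 8·(1,0) + (0,1)
step 1: (9, 1)  from 1·(8,1) + (1,0)
fundamental: x₁=9, y₁=1  (since 81 − 80·1 = 1)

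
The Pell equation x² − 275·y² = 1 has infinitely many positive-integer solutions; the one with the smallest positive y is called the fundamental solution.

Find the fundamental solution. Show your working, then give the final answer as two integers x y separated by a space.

199 12

d=275: √d = [16; 1,1,2,1,1,32] (ℓ=6, even), read p_5/q_5
i=0: a=16 ⇒ p=16, q=1
…
i=2: a=1 ⇒ p=33, q=2
…
i=4: a=1 ⇒ p=116, q=7
i=5: a=1 ⇒ p=199, q=12
(x₁, y₁) = (199, 12);  199² − 275·12² = 1 ✓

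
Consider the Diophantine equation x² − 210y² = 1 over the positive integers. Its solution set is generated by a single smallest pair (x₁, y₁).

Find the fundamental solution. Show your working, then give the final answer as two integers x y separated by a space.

√210 = [14; 2,28, …], period ℓ=2 (even) → k=1
a_0=14:  p_0=14·1+0=14,  q_0=14·0+1=1
a_1=2:  p_1=2·14+1=29,  q_1=2·1+0=2
fundamental: x₁=29, y₁=2  (since 841 − 210·4 = 1)

29 2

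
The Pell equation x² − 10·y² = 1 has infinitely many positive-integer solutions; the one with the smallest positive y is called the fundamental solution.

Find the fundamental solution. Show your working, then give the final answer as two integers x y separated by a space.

19 6

[3; 6] for √10; ℓ=1 ⇒ convergent index 1
a_0=3:  p_0=3·1+0=3,  q_0=3·0+1=1
a_1=6:  p_1=6·3+1=19,  q_1=6·1+0=6
fundamental: x₁=19, y₁=6  (since 361 − 10·36 = 1)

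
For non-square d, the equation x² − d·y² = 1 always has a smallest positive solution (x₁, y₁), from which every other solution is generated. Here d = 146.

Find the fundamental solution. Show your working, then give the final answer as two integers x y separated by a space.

d=146: √d = [12; 12,24] (ℓ=2, even), read p_1/q_1
step 0: (12, 1)  from 12·(1,0) + (0,1)
step 1: (145, 12)  from 12·(12,1) + (1,0)
fundamental: x₁=145, y₁=12  (since 21025 − 146·144 = 1)

145 12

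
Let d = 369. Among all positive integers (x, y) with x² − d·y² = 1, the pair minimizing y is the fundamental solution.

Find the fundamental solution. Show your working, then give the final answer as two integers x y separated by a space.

8396801 437120

√369 = [19; 4,1,3,2,7,4,7,2,3,1,4,38, …], period ℓ=12 (even) → k=11
k=0  a_k=19  p_k/q_k = 19/1
k=1  a_k=4  p_k/q_k = 77/4
…
k=10  a_k=1  p_k/q_k = 1758061/91521
k=11  a_k=4  p_k/q_k = 8396801/437120
fundamental: x₁=8396801, y₁=437120  (since 70506267033601 − 369·191073894400 = 1)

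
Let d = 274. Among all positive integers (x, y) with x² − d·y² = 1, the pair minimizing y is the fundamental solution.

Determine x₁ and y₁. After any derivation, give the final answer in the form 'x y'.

3959299 239190

d=274: √d = [16; 1,1,4,4,1,1,32] (ℓ=7, odd), read p_13/q_13
k=0  a_k=16  p_k/q_k = 16/1
k=1  a_k=1  p_k/q_k = 17/1
…
k=3  a_k=4  p_k/q_k = 149/9
…
k=5  a_k=1  p_k/q_k = 778/47
k=6  a_k=1  p_k/q_k = 1407/85
k=7  a_k=32  p_k/q_k = 45802/2767
…
k=12  a_k=1  p_k/q_k = 2189276/132259
k=13  a_k=1  p_k/q_k = 3959299/239190
→ (3959299, 239190).  Check: 3959299²=15676048571401, 274·239190²=15676048571400, difference 1.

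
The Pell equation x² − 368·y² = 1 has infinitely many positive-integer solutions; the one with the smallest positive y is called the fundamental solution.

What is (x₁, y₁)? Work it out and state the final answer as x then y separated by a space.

1151 60

√368 → a₀=19, period (5,2,5,38); ℓ=4 even so k=3
step 0: (19, 1)  from 19·(1,0) + (0,1)
step 1: (96, 5)  from 5·(19,1) + (1,0)
step 2: (211, 11)  from 2·(96,5) + (19,1)
step 3: (1151, 60)  from 5·(211,11) + (96,5)
→ (1151, 60).  Check: 1151²=1324801, 368·60²=1324800, difference 1.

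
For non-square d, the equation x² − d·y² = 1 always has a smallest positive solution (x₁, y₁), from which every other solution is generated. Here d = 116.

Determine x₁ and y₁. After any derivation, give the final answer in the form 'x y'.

9801 910

√116 → a₀=10, period (1,3,2,1,4,1,2,3,1,20); ℓ=10 even so k=9
i=0: a=10 ⇒ p=10, q=1
…
i=2: a=3 ⇒ p=43, q=4
…
i=4: a=1 ⇒ p=140, q=13
…
i=6: a=1 ⇒ p=797, q=74
…
i=8: a=3 ⇒ p=7550, q=701
i=9: a=1 ⇒ p=9801, q=910
(x₁, y₁) = (9801, 910);  9801² − 116·910² = 1 ✓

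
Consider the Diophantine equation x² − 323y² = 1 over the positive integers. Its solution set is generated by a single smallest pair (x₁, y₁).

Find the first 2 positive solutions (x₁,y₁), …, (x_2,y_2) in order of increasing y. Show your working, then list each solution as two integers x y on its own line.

d=323: √d = [17; 1,34] (ℓ=2, even), read p_1/q_1
step 0: (17, 1)  from 17·(1,0) + (0,1)
step 1: (18, 1)  from 1·(17,1) + (1,0)
→ (18, 1).  Check: 18²=324, 323·1²=323, difference 1.
n=2: (18,1)∘(18,1) = (18·18+323·1·1, 18·1+1·18) = (647,36)

18 1
647 36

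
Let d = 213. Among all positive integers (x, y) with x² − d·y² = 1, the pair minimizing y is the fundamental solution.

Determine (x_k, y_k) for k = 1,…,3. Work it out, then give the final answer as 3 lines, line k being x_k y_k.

194399 13320
75581942401 5178789360
29386108041429599 2013502945575960

√213 = [14; 1,1,2,6,1,8,1,6,2,1,1,28, …], period ℓ=12 (even) → k=11
a_0=14:  p_0=14·1+0=14,  q_0=14·0+1=1
a_1=1:  p_1=1·14+1=15,  q_1=1·1+0=1
…
a_3=2:  p_3=2·29+15=73,  q_3=2·2+1=5
…
a_7=1:  p_7=1·4787+540=5327,  q_7=1·328+37=365
…
a_9=2:  p_9=2·36749+5327=78825,  q_9=2·2518+365=5401
a_10=1:  p_10=1·78825+36749=115574,  q_10=1·5401+2518=7919
a_11=1:  p_11=1·115574+78825=194399,  q_11=1·7919+5401=13320
(x₁, y₁) = (194399, 13320);  194399² − 213·13320² = 1 ✓
(x_2, y_2) = (194399·194399 + 213·13320·13320, 194399·13320 + 13320·194399) = (75581942401, 5178789360)
(x_3, y_3) = (194399·75581942401 + 213·13320·5178789360, 194399·5178789360 + 13320·75581942401) = (29386108041429599, 2013502945575960)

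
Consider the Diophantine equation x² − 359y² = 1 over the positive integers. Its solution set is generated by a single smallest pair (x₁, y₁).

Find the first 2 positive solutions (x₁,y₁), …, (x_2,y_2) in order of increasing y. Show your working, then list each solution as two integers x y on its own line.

√359 = [18; 1,17,1,36, …], period ℓ=4 (even) → k=3
step 0: (18, 1)  from 18·(1,0) + (0,1)
…
step 2: (341, 18)  from 17·(19,1) + (18,1)
step 3: (360, 19)  from 1·(341,18) + (19,1)
→ (360, 19).  Check: 360²=129600, 359·19²=129599, difference 1.
(360+19√359)^2 = 259199 + 13680√359

360 19
259199 13680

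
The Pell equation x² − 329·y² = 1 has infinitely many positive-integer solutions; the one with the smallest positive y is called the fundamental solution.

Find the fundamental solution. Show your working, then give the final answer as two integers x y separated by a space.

d=329: √d = [18; 7,4,2,1,1,4,1,1,2,4,7,36] (ℓ=12, even), read p_11/q_11
k=0  a_k=18  p_k/q_k = 18/1
…
k=9  a_k=2  p_k/q_k = 74857/4127
k=10  a_k=4  p_k/q_k = 328794/18127
k=11  a_k=7  p_k/q_k = 2376415/131016
(x₁, y₁) = (2376415, 131016);  2376415² − 329·131016² = 1 ✓

2376415 131016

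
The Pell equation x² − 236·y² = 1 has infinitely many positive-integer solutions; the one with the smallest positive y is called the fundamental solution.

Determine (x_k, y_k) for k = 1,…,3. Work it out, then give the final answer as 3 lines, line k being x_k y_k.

d=236: √d = [15; 2,1,3,5,1,6,1,5,3,1,2,30] (ℓ=12, even), read p_11/q_11
i=0: a=15 ⇒ p=15, q=1
i=1: a=2 ⇒ p=31, q=2
…
i=5: a=1 ⇒ p=1060, q=69
…
i=10: a=1 ⇒ p=203535, q=13249
i=11: a=2 ⇒ p=561799, q=36570
(x₁, y₁) = (561799, 36570);  561799² − 236·36570² = 1 ✓
k=2:  x_2 = 561799·561799+236·36570·36570 = 631236232801,  y_2 = 561799·36570+36570·561799 = 41089978860
k=3:  x_3 = 561799·631236232801+236·36570·41089978860 = 709255768702176199,  y_3 = 561799·41089978860+36570·631236232801 = 46168618067101710

561799 36570
631236232801 41089978860
709255768702176199 46168618067101710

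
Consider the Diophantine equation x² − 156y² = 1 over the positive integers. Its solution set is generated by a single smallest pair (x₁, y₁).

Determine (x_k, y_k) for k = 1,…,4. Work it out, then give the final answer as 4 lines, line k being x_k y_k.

25 2
1249 100
62425 4998
3120001 249800

d=156: √d = [12; 2,24] (ℓ=2, even), read p_1/q_1
i=0: a=12 ⇒ p=12, q=1
i=1: a=2 ⇒ p=25, q=2
(x₁, y₁) = (25, 2);  25² − 156·2² = 1 ✓
(25+2√156)^2 = 1249 + 100√156
(25+2√156)^3 = 62425 + 4998√156
(25+2√156)^4 = 3120001 + 249800√156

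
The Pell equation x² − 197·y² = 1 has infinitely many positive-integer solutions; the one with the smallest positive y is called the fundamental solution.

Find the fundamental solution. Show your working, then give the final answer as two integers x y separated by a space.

393 28

√197 → a₀=14, period (28); ℓ=1 odd so k=1
a_0=14:  p_0=14·1+0=14,  q_0=14·0+1=1
a_1=28:  p_1=28·14+1=393,  q_1=28·1+0=28
(x₁, y₁) = (393, 28);  393² − 197·28² = 1 ✓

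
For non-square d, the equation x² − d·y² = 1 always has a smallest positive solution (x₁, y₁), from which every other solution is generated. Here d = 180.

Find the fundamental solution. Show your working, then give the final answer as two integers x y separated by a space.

161 12

d=180: √d = [13; 2,2,2,26] (ℓ=4, even), read p_3/q_3
a_0=13:  p_0=13·1+0=13,  q_0=13·0+1=1
…
a_2=2:  p_2=2·27+13=67,  q_2=2·2+1=5
a_3=2:  p_3=2·67+27=161,  q_3=2·5+2=12
fundamental: x₁=161, y₁=12  (since 25921 − 180·144 = 1)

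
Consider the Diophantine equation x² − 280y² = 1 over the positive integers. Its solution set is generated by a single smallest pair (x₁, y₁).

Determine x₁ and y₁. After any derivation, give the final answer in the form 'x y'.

√280 → a₀=16, period (1,2,1,2,1,32); ℓ=6 even so k=5
step 0: (16, 1)  from 16·(1,0) + (0,1)
step 1: (17, 1)  from 1·(16,1) + (1,0)
step 2: (50, 3)  from 2·(17,1) + (16,1)
step 3: (67, 4)  from 1·(50,3) + (17,1)
step 4: (184, 11)  from 2·(67,4) + (50,3)
step 5: (251, 15)  from 1·(184,11) + (67,4)
fundamental: x₁=251, y₁=15  (since 63001 − 280·225 = 1)

251 15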